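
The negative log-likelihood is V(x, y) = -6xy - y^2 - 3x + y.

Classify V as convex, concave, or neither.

neither

V is quadratic, so its Hessian is the constant matrix H = [[0, -6], [-6, -2]].
det(H) = -36, tr(H) = -2.
det(H) < 0, so H is indefinite: neither convex nor concave.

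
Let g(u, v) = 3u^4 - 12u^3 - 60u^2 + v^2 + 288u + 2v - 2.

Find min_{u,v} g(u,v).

g(u,v) separates as P(u) + Q(v) − 2, so its minimum is min P + min Q − 2.
P'(u) = 12(u - 4)(u - 2)(u + 3) vanishes at u ∈ {-3, 2, 4}; Q'(v) = 2v + 2 vanishes at v ∈ {-1}.
Local minima of P (where P''>0): P(-3)=-837, P(4)=192. Local minima of Q: Q(-1)=-1.
So the global minimum of g is P(-3) + Q(-1) − 2 = -837 − 1 − 2 = -840, attained at (-3, -1).

-840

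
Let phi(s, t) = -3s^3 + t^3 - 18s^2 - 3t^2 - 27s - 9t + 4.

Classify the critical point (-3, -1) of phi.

saddle point

The mixed partial ∂²phi/∂s∂t is 0, so the Hessian at any point is diag(phi_ss, phi_tt) = diag(-18(s + 2), 6(t - 1)).
At (-3, -1): H = diag(18, -12).
The eigenvalues have opposite signs, so H is indefinite: a saddle point.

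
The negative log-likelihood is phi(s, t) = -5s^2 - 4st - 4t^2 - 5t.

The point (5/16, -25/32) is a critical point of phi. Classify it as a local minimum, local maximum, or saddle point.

local maximum

The Hessian of phi is constant: H = [[-10, -4], [-4, -8]].
det(H) = (-10)·(-8) − (-4)² = 64.
det(H) > 0 and tr(H) = -18 < 0, so H is negative definite and the point is a local maximum.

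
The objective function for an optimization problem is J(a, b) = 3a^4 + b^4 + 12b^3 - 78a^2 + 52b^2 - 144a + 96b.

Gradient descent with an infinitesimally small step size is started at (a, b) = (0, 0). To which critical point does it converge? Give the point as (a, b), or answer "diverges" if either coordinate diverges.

J is separable, so gradient descent decouples: a follows -∂J/∂a, b follows -∂J/∂b.
∂J/∂a = 12(a - 4)(a + 1)(a + 3); at a=0 this is -144, so a increases.
∂J/∂b = 4(b + 2)(b + 3)(b + 4); at b=0 this is 96, so b decreases.
a converges to its nearest critical value 4 (a local min of the a-part); b converges to -2. The iterate converges to (4, -2).

(4, -2)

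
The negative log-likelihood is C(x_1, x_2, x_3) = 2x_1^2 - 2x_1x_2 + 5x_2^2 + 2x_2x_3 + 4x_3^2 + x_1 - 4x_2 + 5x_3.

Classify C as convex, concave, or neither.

C is quadratic, so its Hessian is the constant matrix H = [[4, -2, 0], [-2, 10, 2], [0, 2, 8]].
Leading principal minors: 4, 36, 272.
All positive ⇒ H ≻ 0 ⇒ convex.

convex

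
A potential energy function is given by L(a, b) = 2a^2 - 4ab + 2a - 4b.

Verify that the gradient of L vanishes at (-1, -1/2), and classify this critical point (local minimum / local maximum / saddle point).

saddle point

∇L = (4a - 4b + 2, -4a - 4); substituting (-1, -1/2) gives ∇L = (0, 0), so (-1, -1/2) is indeed a critical point.
The Hessian of L is constant: H = [[4, -4], [-4, 0]].
det(H) = 4·0 − (-4)² = -16.
Since det(H) < 0, H is indefinite and the critical point is a saddle point.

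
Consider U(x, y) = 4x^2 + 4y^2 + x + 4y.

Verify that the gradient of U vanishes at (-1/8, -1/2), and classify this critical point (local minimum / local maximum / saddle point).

∇U = (8x + 1, 8y + 4); substituting (-1/8, -1/2) gives ∇U = (0, 0), so (-1/8, -1/2) is indeed a critical point.
The Hessian of U is constant: H = [[8, 0], [0, 8]].
det(H) = 8·8 − 0² = 64.
det(H) > 0 and tr(H) = 16 > 0, so H is positive definite and the point is a local minimum.

local minimum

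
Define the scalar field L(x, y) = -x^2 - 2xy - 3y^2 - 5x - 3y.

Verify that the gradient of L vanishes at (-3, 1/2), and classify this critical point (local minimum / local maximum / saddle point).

∇L = (-2x - 2y - 5, -2x - 6y - 3); substituting (-3, 1/2) gives ∇L = (0, 0), so (-3, 1/2) is indeed a critical point.
The Hessian of L is constant: H = [[-2, -2], [-2, -6]].
det(H) = (-2)·(-6) − (-2)² = 8.
det(H) > 0 and tr(H) = -8 < 0, so H is negative definite and the point is a local maximum.

local maximum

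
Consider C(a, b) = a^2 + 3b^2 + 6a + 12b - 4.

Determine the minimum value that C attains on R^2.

C(a,b) separates as P(a) + Q(b) − 4, so its minimum is min P + min Q − 4.
P'(a) = 2a + 6 vanishes at a ∈ {-3}; Q'(b) = 6b + 12 vanishes at b ∈ {-2}.
Local minima of P (where P''>0): P(-3)=-9. Local minima of Q: Q(-2)=-12.
So the global minimum of C is P(-3) + Q(-2) − 4 = -9 − 12 − 4 = -25, attained at (-3, -2).

-25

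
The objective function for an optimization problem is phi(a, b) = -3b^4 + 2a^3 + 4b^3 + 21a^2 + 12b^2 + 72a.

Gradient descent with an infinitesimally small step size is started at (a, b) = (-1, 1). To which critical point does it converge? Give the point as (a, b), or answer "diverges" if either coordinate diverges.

(-3, 0)

phi is separable, so gradient descent decouples: a follows -∂phi/∂a, b follows -∂phi/∂b.
∂phi/∂a = 6(a + 3)(a + 4); at a=-1 this is 36, so a decreases.
∂phi/∂b = -12b(b - 2)(b + 1); at b=1 this is 24, so b decreases.
a converges to its nearest critical value -3 (a local min of the a-part); b converges to 0. The iterate converges to (-3, 0).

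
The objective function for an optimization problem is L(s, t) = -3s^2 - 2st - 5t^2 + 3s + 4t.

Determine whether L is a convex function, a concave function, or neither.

concave

L is quadratic, so its Hessian is the constant matrix H = [[-6, -2], [-2, -10]].
det(H) = 56, tr(H) = -16.
det(H) > 0 and tr(H) < 0, so H is negative definite everywhere: concave.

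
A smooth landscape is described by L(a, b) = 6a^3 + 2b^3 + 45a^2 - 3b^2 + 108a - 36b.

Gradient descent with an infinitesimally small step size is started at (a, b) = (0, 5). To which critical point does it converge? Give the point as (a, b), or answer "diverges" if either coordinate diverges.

L is separable, so gradient descent decouples: a follows -∂L/∂a, b follows -∂L/∂b.
∂L/∂a = 18(a + 2)(a + 3); at a=0 this is 108, so a decreases.
∂L/∂b = 6(b - 3)(b + 2); at b=5 this is 84, so b decreases.
a converges to its nearest critical value -2 (a local min of the a-part); b converges to 3. The iterate converges to (-2, 3).

(-2, 3)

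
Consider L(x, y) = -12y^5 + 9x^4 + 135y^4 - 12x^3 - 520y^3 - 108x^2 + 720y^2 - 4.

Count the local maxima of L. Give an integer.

L separates as a function of x plus a function of y, so ∇L=0 decouples.
∂L/∂x = 36x(x - 3)(x + 2) = 0 at x ∈ {-2, 0, 3}; ∂L/∂y = -60y(y - 4)(y - 3)(y - 2) = 0 at y ∈ {0, 2, 3, 4}.
The Hessian is diagonal: diag(L_xx, L_yy). Second derivatives: L_xx(-2)=360, L_xx(0)=-216, L_xx(3)=540; L_yy(0)=1440, L_yy(2)=-240, L_yy(3)=180, L_yy(4)=-480.
Local maxima occur where both diagonal entries negative: (0, 2), (0, 4). Count: 2.

2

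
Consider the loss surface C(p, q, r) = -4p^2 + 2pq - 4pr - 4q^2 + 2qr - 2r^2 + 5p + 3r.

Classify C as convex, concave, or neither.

C is quadratic, so its Hessian is the constant matrix H = [[-8, 2, -4], [2, -8, 2], [-4, 2, -4]].
Leading principal minors: -8, 60, -112.
Signs alternate −, +, − ⇒ H ≺ 0 ⇒ concave.

concave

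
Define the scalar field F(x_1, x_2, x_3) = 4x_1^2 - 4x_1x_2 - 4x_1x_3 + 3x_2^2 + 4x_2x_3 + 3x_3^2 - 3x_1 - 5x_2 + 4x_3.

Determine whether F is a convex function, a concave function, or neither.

convex

F is quadratic, so its Hessian is the constant matrix H = [[8, -4, -4], [-4, 6, 4], [-4, 4, 6]].
Leading principal minors: 8, 32, 96.
All positive ⇒ H ≻ 0 ⇒ convex.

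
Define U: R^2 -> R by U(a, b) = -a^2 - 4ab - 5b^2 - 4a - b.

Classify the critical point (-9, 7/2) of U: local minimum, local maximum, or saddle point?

The Hessian of U is constant: H = [[-2, -4], [-4, -10]].
det(H) = (-2)·(-10) − (-4)² = 4.
det(H) > 0 and tr(H) = -12 < 0, so H is negative definite and the point is a local maximum.

local maximum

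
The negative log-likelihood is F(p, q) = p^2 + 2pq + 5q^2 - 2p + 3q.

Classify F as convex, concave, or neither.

F is quadratic, so its Hessian is the constant matrix H = [[2, 2], [2, 10]].
det(H) = 16, tr(H) = 12.
det(H) > 0 and tr(H) > 0, so H is positive definite everywhere: convex.

convex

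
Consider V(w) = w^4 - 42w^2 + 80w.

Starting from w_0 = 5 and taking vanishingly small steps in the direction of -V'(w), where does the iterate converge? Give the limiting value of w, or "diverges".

V'(w) = 4(w - 4)(w - 1)(w + 5), so V'(5) = 160.
Gradient descent moves in the -V' direction, i.e. w is decreasing.
The nearest critical point in that direction is w = 4, where V'' = 108 > 0 (a local minimum). The iterate converges there.

4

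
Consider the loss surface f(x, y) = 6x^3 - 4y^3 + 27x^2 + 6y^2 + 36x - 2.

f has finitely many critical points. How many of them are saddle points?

f separates as a function of x plus a function of y, so ∇f=0 decouples.
∂f/∂x = 18(x + 1)(x + 2) = 0 at x ∈ {-2, -1}; ∂f/∂y = -12y(y - 1) = 0 at y ∈ {0, 1}.
The Hessian is diagonal: diag(f_xx, f_yy). Second derivatives: f_xx(-2)=-18, f_xx(-1)=18; f_yy(0)=12, f_yy(1)=-12.
Saddle points occur where the two diagonal entries have opposite signs: (-2, 0), (-1, 1). Count: 2.

2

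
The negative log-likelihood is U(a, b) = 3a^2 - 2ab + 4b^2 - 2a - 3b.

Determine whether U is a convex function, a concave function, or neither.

convex

U is quadratic, so its Hessian is the constant matrix H = [[6, -2], [-2, 8]].
det(H) = 44, tr(H) = 14.
det(H) > 0 and tr(H) > 0, so H is positive definite everywhere: convex.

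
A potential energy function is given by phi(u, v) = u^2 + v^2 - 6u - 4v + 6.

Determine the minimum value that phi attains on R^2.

phi(u,v) separates as P(u) + Q(v) + 6, so its minimum is min P + min Q + 6.
P'(u) = 2u - 6 vanishes at u ∈ {3}; Q'(v) = 2v - 4 vanishes at v ∈ {2}.
Local minima of P (where P''>0): P(3)=-9. Local minima of Q: Q(2)=-4.
So the global minimum of phi is P(3) + Q(2) + 6 = -9 − 4 + 6 = -7, attained at (3, 2).

-7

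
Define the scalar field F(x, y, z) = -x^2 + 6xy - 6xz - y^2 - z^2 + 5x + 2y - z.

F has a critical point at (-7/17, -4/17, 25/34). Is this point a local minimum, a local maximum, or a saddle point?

saddle point

The Hessian is constant: H = [[-2, 6, -6], [6, -2, 0], [-6, 0, -2]].
Leading principal minors: Δ₁ = -2, Δ₂ = -32, Δ₃ = 136.
The minors fit neither the all-positive nor the alternating-sign pattern, so H is indefinite: a saddle point.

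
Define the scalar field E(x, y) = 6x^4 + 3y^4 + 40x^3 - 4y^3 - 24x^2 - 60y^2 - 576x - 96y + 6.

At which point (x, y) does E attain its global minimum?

(2, 4)

E(x,y) separates as P(x) + Q(y) + 6, so its minimum is min P + min Q + 6.
P'(x) = 24(x - 2)(x + 3)(x + 4) vanishes at x ∈ {-4, -3, 2}; Q'(y) = 12(y - 4)(y + 1)(y + 2) vanishes at y ∈ {-2, -1, 4}.
Local minima of P (where P''>0): P(-4)=896, P(2)=-832. Local minima of Q: Q(-2)=32, Q(4)=-832.
So the global minimum of E is P(2) + Q(4) + 6 = -832 − 832 + 6 = -1658, attained at (2, 4).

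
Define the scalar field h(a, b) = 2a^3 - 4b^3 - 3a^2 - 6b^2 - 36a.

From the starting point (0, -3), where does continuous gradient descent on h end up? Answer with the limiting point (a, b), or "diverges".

h is separable, so gradient descent decouples: a follows -∂h/∂a, b follows -∂h/∂b.
∂h/∂a = 6(a - 3)(a + 2); at a=0 this is -36, so a increases.
∂h/∂b = -12b(b + 1); at b=-3 this is -72, so b increases.
a converges to its nearest critical value 3 (a local min of the a-part); b converges to -1. The iterate converges to (3, -1).

(3, -1)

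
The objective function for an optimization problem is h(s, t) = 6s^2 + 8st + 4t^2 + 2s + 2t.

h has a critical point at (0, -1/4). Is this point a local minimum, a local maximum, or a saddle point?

local minimum

The Hessian of h is constant: H = [[12, 8], [8, 8]].
det(H) = 12·8 − 8² = 32.
det(H) > 0 and tr(H) = 20 > 0, so H is positive definite and the point is a local minimum.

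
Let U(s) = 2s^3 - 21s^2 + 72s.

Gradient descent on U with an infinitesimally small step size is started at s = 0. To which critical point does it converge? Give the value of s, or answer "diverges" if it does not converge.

diverges

U'(s) = 6(s - 4)(s - 3), so U'(0) = 72.
Gradient descent moves in the -U' direction, i.e. s is decreasing.
There is no critical point below s=0, and U' keeps the same sign, so the iterate runs off to −∞.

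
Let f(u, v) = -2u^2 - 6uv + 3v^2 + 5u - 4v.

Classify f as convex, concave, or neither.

neither

f is quadratic, so its Hessian is the constant matrix H = [[-4, -6], [-6, 6]].
det(H) = -60, tr(H) = 2.
det(H) < 0, so H is indefinite: neither convex nor concave.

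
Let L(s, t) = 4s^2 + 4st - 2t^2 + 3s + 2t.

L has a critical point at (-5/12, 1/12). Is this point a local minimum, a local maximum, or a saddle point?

saddle point

The Hessian of L is constant: H = [[8, 4], [4, -4]].
det(H) = 8·(-4) − 4² = -48.
Since det(H) < 0, H is indefinite and the critical point is a saddle point.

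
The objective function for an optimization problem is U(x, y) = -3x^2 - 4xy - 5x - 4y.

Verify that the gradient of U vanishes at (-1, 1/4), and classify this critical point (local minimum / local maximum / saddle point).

saddle point

∇U = (-6x - 4y - 5, -4x - 4); substituting (-1, 1/4) gives ∇U = (0, 0), so (-1, 1/4) is indeed a critical point.
The Hessian of U is constant: H = [[-6, -4], [-4, 0]].
det(H) = (-6)·0 − (-4)² = -16.
Since det(H) < 0, H is indefinite and the critical point is a saddle point.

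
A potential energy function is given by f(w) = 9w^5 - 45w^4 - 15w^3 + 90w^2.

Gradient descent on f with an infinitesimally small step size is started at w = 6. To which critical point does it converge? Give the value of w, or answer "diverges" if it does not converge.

f'(w) = 45w(w - 4)(w - 1)(w + 1), so f'(6) = 18900.
Gradient descent moves in the -f' direction, i.e. w is decreasing.
The nearest critical point in that direction is w = 4, where f'' = 2700 > 0 (a local minimum). The iterate converges there.

4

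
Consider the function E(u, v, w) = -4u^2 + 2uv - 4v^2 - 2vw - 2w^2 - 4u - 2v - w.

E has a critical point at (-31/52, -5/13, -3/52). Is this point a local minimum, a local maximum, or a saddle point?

local maximum

The Hessian is constant: H = [[-8, 2, 0], [2, -8, -2], [0, -2, -4]].
Leading principal minors: Δ₁ = -8, Δ₂ = 60, Δ₃ = -208.
The minors alternate sign starting negative (−, +, −), so H is negative definite: a local maximum.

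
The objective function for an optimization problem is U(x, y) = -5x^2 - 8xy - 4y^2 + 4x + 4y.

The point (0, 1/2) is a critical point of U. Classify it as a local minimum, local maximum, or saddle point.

local maximum

The Hessian of U is constant: H = [[-10, -8], [-8, -8]].
det(H) = (-10)·(-8) − (-8)² = 16.
det(H) > 0 and tr(H) = -18 < 0, so H is negative definite and the point is a local maximum.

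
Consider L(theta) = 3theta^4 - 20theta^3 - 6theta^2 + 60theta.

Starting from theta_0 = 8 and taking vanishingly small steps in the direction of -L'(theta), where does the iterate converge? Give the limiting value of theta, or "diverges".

L'(theta) = 12(theta - 5)(theta - 1)(theta + 1), so L'(8) = 2268.
Gradient descent moves in the -L' direction, i.e. theta is decreasing.
The nearest critical point in that direction is theta = 5, where L'' = 288 > 0 (a local minimum). The iterate converges there.

5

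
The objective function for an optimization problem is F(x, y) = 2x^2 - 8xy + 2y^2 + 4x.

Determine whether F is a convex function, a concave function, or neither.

F is quadratic, so its Hessian is the constant matrix H = [[4, -8], [-8, 4]].
det(H) = -48, tr(H) = 8.
det(H) < 0, so H is indefinite: neither convex nor concave.

neither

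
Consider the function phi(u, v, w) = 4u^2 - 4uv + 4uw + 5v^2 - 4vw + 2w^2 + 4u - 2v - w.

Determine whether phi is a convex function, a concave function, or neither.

phi is quadratic, so its Hessian is the constant matrix H = [[8, -4, 4], [-4, 10, -4], [4, -4, 4]].
Leading principal minors: 8, 64, 96.
All positive ⇒ H ≻ 0 ⇒ convex.

convex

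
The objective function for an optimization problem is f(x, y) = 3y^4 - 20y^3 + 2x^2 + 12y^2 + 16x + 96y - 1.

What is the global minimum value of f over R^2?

f(x,y) separates as P(x) + Q(y) − 1, so its minimum is min P + min Q − 1.
P'(x) = 4x + 16 vanishes at x ∈ {-4}; Q'(y) = 12(y - 4)(y - 2)(y + 1) vanishes at y ∈ {-1, 2, 4}.
Local minima of P (where P''>0): P(-4)=-32. Local minima of Q: Q(-1)=-61, Q(4)=64.
So the global minimum of f is P(-4) + Q(-1) − 1 = -32 − 61 − 1 = -94, attained at (-4, -1).

-94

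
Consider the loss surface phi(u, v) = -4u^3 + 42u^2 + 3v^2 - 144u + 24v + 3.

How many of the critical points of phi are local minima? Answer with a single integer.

phi separates as a function of u plus a function of v, so ∇phi=0 decouples.
∂phi/∂u = -12(u - 4)(u - 3) = 0 at u ∈ {3, 4}; ∂phi/∂v = 6(v + 4) = 0 at v ∈ {-4}.
The Hessian is diagonal: diag(phi_uu, phi_vv). Second derivatives: phi_uu(3)=12, phi_uu(4)=-12; phi_vv(-4)=6.
Local minima occur where both diagonal entries positive: (3, -4). Count: 1.

1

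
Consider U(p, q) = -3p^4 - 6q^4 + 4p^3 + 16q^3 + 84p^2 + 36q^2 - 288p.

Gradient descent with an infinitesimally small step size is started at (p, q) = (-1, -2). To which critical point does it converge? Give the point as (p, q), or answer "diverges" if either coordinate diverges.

diverges

U is separable, so gradient descent decouples: p follows -∂U/∂p, q follows -∂U/∂q.
∂U/∂p = -12(p - 3)(p - 2)(p + 4); at p=-1 this is -432, so p increases.
∂U/∂q = -24q(q - 3)(q + 1); at q=-2 this is 240, so q decreases.
The q-coordinate has no critical point in that direction and runs off to infinity.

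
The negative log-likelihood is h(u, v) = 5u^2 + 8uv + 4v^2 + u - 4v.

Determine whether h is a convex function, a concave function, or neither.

h is quadratic, so its Hessian is the constant matrix H = [[10, 8], [8, 8]].
det(H) = 16, tr(H) = 18.
det(H) > 0 and tr(H) > 0, so H is positive definite everywhere: convex.

convex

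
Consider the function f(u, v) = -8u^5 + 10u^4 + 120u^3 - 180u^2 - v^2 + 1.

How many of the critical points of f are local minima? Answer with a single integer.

0

f separates as a function of u plus a function of v, so ∇f=0 decouples.
∂f/∂u = -40u(u - 3)(u - 1)(u + 3) = 0 at u ∈ {-3, 0, 1, 3}; ∂f/∂v = -2v = 0 at v ∈ {0}.
The Hessian is diagonal: diag(f_uu, f_vv). Second derivatives: f_uu(-3)=2880, f_uu(0)=-360, f_uu(1)=320, f_uu(3)=-1440; f_vv(0)=-2.
Local minima occur where both diagonal entries positive: none. Count: 0.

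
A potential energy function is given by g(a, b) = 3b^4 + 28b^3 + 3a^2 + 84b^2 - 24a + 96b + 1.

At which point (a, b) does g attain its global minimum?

g(a,b) separates as P(a) + Q(b) + 1, so its minimum is min P + min Q + 1.
P'(a) = 6a - 24 vanishes at a ∈ {4}; Q'(b) = 12(b + 1)(b + 2)(b + 4) vanishes at b ∈ {-4, -2, -1}.
Local minima of P (where P''>0): P(4)=-48. Local minima of Q: Q(-4)=-64, Q(-1)=-37.
So the global minimum of g is P(4) + Q(-4) + 1 = -48 − 64 + 1 = -111, attained at (4, -4).

(4, -4)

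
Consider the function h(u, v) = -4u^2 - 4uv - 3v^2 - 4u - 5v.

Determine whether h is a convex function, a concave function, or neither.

h is quadratic, so its Hessian is the constant matrix H = [[-8, -4], [-4, -6]].
det(H) = 32, tr(H) = -14.
det(H) > 0 and tr(H) < 0, so H is negative definite everywhere: concave.

concave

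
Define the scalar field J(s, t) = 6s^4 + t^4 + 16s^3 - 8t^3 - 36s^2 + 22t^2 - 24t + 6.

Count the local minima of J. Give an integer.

J separates as a function of s plus a function of t, so ∇J=0 decouples.
∂J/∂s = 24s(s - 1)(s + 3) = 0 at s ∈ {-3, 0, 1}; ∂J/∂t = 4(t - 3)(t - 2)(t - 1) = 0 at t ∈ {1, 2, 3}.
The Hessian is diagonal: diag(J_ss, J_tt). Second derivatives: J_ss(-3)=288, J_ss(0)=-72, J_ss(1)=96; J_tt(1)=8, J_tt(2)=-4, J_tt(3)=8.
Local minima occur where both diagonal entries positive: (-3, 1), (-3, 3), (1, 1), (1, 3). Count: 4.

4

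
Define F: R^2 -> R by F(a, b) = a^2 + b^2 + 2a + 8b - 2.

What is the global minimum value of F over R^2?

F(a,b) separates as P(a) + Q(b) − 2, so its minimum is min P + min Q − 2.
P'(a) = 2a + 2 vanishes at a ∈ {-1}; Q'(b) = 2b + 8 vanishes at b ∈ {-4}.
Local minima of P (where P''>0): P(-1)=-1. Local minima of Q: Q(-4)=-16.
So the global minimum of F is P(-1) + Q(-4) − 2 = -1 − 16 − 2 = -19, attained at (-1, -4).

-19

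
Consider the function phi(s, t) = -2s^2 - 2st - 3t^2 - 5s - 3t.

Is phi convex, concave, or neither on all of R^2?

concave

phi is quadratic, so its Hessian is the constant matrix H = [[-4, -2], [-2, -6]].
det(H) = 20, tr(H) = -10.
det(H) > 0 and tr(H) < 0, so H is negative definite everywhere: concave.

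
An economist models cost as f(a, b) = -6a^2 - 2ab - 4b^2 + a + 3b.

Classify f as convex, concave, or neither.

f is quadratic, so its Hessian is the constant matrix H = [[-12, -2], [-2, -8]].
det(H) = 92, tr(H) = -20.
det(H) > 0 and tr(H) < 0, so H is negative definite everywhere: concave.

concave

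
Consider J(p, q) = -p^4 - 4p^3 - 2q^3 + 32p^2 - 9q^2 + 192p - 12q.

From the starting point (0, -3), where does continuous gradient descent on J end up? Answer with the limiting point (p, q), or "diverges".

J is separable, so gradient descent decouples: p follows -∂J/∂p, q follows -∂J/∂q.
∂J/∂p = -4(p - 4)(p + 3)(p + 4); at p=0 this is 192, so p decreases.
∂J/∂q = -6(q + 1)(q + 2); at q=-3 this is -12, so q increases.
p converges to its nearest critical value -3 (a local min of the p-part); q converges to -2. The iterate converges to (-3, -2).

(-3, -2)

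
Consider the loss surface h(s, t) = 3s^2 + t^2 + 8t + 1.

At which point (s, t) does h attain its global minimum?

(0, -4)

h(s,t) separates as P(s) + Q(t) + 1, so its minimum is min P + min Q + 1.
P'(s) = 6s vanishes at s ∈ {0}; Q'(t) = 2(t + 4) vanishes at t ∈ {-4}.
Local minima of P (where P''>0): P(0)=0. Local minima of Q: Q(-4)=-16.
So the global minimum of h is P(0) + Q(-4) + 1 = 0 − 16 + 1 = -15, attained at (0, -4).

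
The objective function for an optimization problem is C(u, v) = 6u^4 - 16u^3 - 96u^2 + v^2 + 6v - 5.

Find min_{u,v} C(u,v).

C(u,v) separates as P(u) + Q(v) − 5, so its minimum is min P + min Q − 5.
P'(u) = 24u(u - 4)(u + 2) vanishes at u ∈ {-2, 0, 4}; Q'(v) = 2v + 6 vanishes at v ∈ {-3}.
Local minima of P (where P''>0): P(-2)=-160, P(4)=-1024. Local minima of Q: Q(-3)=-9.
So the global minimum of C is P(4) + Q(-3) − 5 = -1024 − 9 − 5 = -1038, attained at (4, -3).

-1038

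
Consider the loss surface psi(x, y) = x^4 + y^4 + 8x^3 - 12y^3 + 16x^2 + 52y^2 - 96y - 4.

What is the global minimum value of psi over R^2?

psi(x,y) separates as P(x) + Q(y) − 4, so its minimum is min P + min Q − 4.
P'(x) = 4x(x + 2)(x + 4) vanishes at x ∈ {-4, -2, 0}; Q'(y) = 4(y - 4)(y - 3)(y - 2) vanishes at y ∈ {2, 3, 4}.
Local minima of P (where P''>0): P(-4)=0, P(0)=0. Local minima of Q: Q(2)=-64, Q(4)=-64.
So the global minimum of psi is P(-4) + Q(2) − 4 = 0 − 64 − 4 = -68, attained at (-4, 2).

-68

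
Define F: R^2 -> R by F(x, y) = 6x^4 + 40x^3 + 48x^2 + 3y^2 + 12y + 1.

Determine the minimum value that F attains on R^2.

F(x,y) separates as P(x) + Q(y) + 1, so its minimum is min P + min Q + 1.
P'(x) = 24x(x + 1)(x + 4) vanishes at x ∈ {-4, -1, 0}; Q'(y) = 6y + 12 vanishes at y ∈ {-2}.
Local minima of P (where P''>0): P(-4)=-256, P(0)=0. Local minima of Q: Q(-2)=-12.
So the global minimum of F is P(-4) + Q(-2) + 1 = -256 − 12 + 1 = -267, attained at (-4, -2).

-267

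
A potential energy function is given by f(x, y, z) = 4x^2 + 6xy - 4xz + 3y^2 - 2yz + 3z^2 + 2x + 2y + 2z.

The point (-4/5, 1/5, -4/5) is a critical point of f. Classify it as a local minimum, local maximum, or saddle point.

The Hessian is constant: H = [[8, 6, -4], [6, 6, -2], [-4, -2, 6]].
Leading principal minors: Δ₁ = 8, Δ₂ = 12, Δ₃ = 40.
All leading minors are positive, so H is positive definite: a local minimum.

local minimum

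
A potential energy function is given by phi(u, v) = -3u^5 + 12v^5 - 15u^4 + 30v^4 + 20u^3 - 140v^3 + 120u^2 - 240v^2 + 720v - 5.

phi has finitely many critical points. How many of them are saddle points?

8

phi separates as a function of u plus a function of v, so ∇phi=0 decouples.
∂phi/∂u = -15u(u - 2)(u + 2)(u + 4) = 0 at u ∈ {-4, -2, 0, 2}; ∂phi/∂v = 60(v - 2)(v - 1)(v + 2)(v + 3) = 0 at v ∈ {-3, -2, 1, 2}.
The Hessian is diagonal: diag(phi_uu, phi_vv). Second derivatives: phi_uu(-4)=720, phi_uu(-2)=-240, phi_uu(0)=240, phi_uu(2)=-720; phi_vv(-3)=-1200, phi_vv(-2)=720, phi_vv(1)=-720, phi_vv(2)=1200.
Saddle points occur where the two diagonal entries have opposite signs: (-4, -3), (-4, 1), (-2, -2), (-2, 2), (0, -3), (0, 1), (2, -2), (2, 2). Count: 8.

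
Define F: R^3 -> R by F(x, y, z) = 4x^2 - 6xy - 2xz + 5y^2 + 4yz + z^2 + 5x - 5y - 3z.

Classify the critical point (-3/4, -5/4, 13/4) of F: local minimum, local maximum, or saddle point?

local minimum

The Hessian is constant: H = [[8, -6, -2], [-6, 10, 4], [-2, 4, 2]].
Leading principal minors: Δ₁ = 8, Δ₂ = 44, Δ₃ = 16.
All leading minors are positive, so H is positive definite: a local minimum.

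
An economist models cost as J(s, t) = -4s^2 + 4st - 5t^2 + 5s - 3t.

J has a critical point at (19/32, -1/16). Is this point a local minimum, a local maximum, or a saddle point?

local maximum

The Hessian of J is constant: H = [[-8, 4], [4, -10]].
det(H) = (-8)·(-10) − 4² = 64.
det(H) > 0 and tr(H) = -18 < 0, so H is negative definite and the point is a local maximum.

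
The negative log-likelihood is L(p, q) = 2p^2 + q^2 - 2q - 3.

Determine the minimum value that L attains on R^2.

L(p,q) separates as A(p) + B(q) − 3, so its minimum is min A + min B − 3.
A'(p) = 4p vanishes at p ∈ {0}; B'(q) = 2q - 2 vanishes at q ∈ {1}.
Local minima of A (where A''>0): A(0)=0. Local minima of B: B(1)=-1.
So the global minimum of L is A(0) + B(1) − 3 = 0 − 1 − 3 = -4, attained at (0, 1).

-4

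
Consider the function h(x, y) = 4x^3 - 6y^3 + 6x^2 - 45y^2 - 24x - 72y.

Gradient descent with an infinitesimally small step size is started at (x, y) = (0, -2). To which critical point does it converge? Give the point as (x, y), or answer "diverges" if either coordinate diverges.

(1, -4)

h is separable, so gradient descent decouples: x follows -∂h/∂x, y follows -∂h/∂y.
∂h/∂x = 12(x - 1)(x + 2); at x=0 this is -24, so x increases.
∂h/∂y = -18(y + 1)(y + 4); at y=-2 this is 36, so y decreases.
x converges to its nearest critical value 1 (a local min of the x-part); y converges to -4. The iterate converges to (1, -4).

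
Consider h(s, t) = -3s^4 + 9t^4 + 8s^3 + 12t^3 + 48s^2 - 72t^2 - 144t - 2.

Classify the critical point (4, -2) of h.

saddle point

The mixed partial ∂²h/∂s∂t is 0, so the Hessian at any point is diag(h_ss, h_tt) = diag(12(-3s^2 + 4s + 8), 36(3t^2 + 2t - 4)).
At (4, -2): H = diag(-288, 144).
The eigenvalues have opposite signs, so H is indefinite: a saddle point.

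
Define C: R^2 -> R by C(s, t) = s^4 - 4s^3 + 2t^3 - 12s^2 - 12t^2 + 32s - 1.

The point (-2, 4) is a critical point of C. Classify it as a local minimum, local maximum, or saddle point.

local minimum

The mixed partial ∂²C/∂s∂t is 0, so the Hessian at any point is diag(C_ss, C_tt) = diag(12(s^2 - 2s - 2), 12(t - 2)).
At (-2, 4): H = diag(72, 24).
Both eigenvalues are positive, so H is positive definite: a local minimum.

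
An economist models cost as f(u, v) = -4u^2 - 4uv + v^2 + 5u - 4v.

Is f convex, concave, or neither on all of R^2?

neither

f is quadratic, so its Hessian is the constant matrix H = [[-8, -4], [-4, 2]].
det(H) = -32, tr(H) = -6.
det(H) < 0, so H is indefinite: neither convex nor concave.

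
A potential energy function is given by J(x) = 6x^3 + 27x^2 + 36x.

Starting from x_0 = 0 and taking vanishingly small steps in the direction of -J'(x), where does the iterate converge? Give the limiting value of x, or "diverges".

-1

J'(x) = 18(x + 1)(x + 2), so J'(0) = 36.
Gradient descent moves in the -J' direction, i.e. x is decreasing.
The nearest critical point in that direction is x = -1, where J'' = 18 > 0 (a local minimum). The iterate converges there.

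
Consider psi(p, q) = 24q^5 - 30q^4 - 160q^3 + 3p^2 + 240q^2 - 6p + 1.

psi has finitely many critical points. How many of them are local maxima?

psi separates as a function of p plus a function of q, so ∇psi=0 decouples.
∂psi/∂p = 6(p - 1) = 0 at p ∈ {1}; ∂psi/∂q = 120q(q - 2)(q - 1)(q + 2) = 0 at q ∈ {-2, 0, 1, 2}.
The Hessian is diagonal: diag(psi_pp, psi_qq). Second derivatives: psi_pp(1)=6; psi_qq(-2)=-2880, psi_qq(0)=480, psi_qq(1)=-360, psi_qq(2)=960.
Local maxima occur where both diagonal entries negative: none. Count: 0.

0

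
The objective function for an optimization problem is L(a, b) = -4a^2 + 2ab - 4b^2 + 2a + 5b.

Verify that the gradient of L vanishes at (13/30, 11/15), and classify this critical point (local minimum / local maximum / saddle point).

∇L = (-8a + 2b + 2, 2a - 8b + 5); substituting (13/30, 11/15) gives ∇L = (0, 0), so (13/30, 11/15) is indeed a critical point.
The Hessian of L is constant: H = [[-8, 2], [2, -8]].
det(H) = (-8)·(-8) − 2² = 60.
det(H) > 0 and tr(H) = -16 < 0, so H is negative definite and the point is a local maximum.

local maximum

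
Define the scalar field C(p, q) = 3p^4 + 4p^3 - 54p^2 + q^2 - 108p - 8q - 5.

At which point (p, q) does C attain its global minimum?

(3, 4)

C(p,q) separates as A(p) + B(q) − 5, so its minimum is min A + min B − 5.
A'(p) = 12(p - 3)(p + 1)(p + 3) vanishes at p ∈ {-3, -1, 3}; B'(q) = 2q - 8 vanishes at q ∈ {4}.
Local minima of A (where A''>0): A(-3)=-27, A(3)=-459. Local minima of B: B(4)=-16.
So the global minimum of C is A(3) + B(4) − 5 = -459 − 16 − 5 = -480, attained at (3, 4).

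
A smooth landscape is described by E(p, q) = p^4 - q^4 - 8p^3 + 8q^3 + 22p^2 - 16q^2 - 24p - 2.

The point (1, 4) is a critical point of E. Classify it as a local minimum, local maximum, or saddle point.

saddle point

The mixed partial ∂²E/∂p∂q is 0, so the Hessian at any point is diag(E_pp, E_qq) = diag(4(3p^2 - 12p + 11), 4(-3q^2 + 12q - 8)).
At (1, 4): H = diag(8, -32).
The eigenvalues have opposite signs, so H is indefinite: a saddle point.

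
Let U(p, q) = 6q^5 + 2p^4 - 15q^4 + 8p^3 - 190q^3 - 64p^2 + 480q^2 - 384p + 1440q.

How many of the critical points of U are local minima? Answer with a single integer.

4

U separates as a function of p plus a function of q, so ∇U=0 decouples.
∂U/∂p = 8(p - 4)(p + 3)(p + 4) = 0 at p ∈ {-4, -3, 4}; ∂U/∂q = 30(q - 4)(q - 3)(q + 1)(q + 4) = 0 at q ∈ {-4, -1, 3, 4}.
The Hessian is diagonal: diag(U_pp, U_qq). Second derivatives: U_pp(-4)=64, U_pp(-3)=-56, U_pp(4)=448; U_qq(-4)=-5040, U_qq(-1)=1800, U_qq(3)=-840, U_qq(4)=1200.
Local minima occur where both diagonal entries positive: (-4, -1), (-4, 4), (4, -1), (4, 4). Count: 4.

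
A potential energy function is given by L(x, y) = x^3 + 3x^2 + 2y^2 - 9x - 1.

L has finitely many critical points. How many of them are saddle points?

L separates as a function of x plus a function of y, so ∇L=0 decouples.
∂L/∂x = 3(x - 1)(x + 3) = 0 at x ∈ {-3, 1}; ∂L/∂y = 4y = 0 at y ∈ {0}.
The Hessian is diagonal: diag(L_xx, L_yy). Second derivatives: L_xx(-3)=-12, L_xx(1)=12; L_yy(0)=4.
Saddle points occur where the two diagonal entries have opposite signs: (-3, 0). Count: 1.

1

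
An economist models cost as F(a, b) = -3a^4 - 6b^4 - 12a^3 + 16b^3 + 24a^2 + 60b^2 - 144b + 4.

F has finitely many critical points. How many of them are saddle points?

4

F separates as a function of a plus a function of b, so ∇F=0 decouples.
∂F/∂a = -12a(a - 1)(a + 4) = 0 at a ∈ {-4, 0, 1}; ∂F/∂b = -24(b - 3)(b - 1)(b + 2) = 0 at b ∈ {-2, 1, 3}.
The Hessian is diagonal: diag(F_aa, F_bb). Second derivatives: F_aa(-4)=-240, F_aa(0)=48, F_aa(1)=-60; F_bb(-2)=-360, F_bb(1)=144, F_bb(3)=-240.
Saddle points occur where the two diagonal entries have opposite signs: (-4, 1), (0, -2), (0, 3), (1, 1). Count: 4.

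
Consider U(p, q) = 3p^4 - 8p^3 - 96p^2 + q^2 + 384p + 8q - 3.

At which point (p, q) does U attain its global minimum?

U(p,q) separates as A(p) + B(q) − 3, so its minimum is min A + min B − 3.
A'(p) = 12(p - 4)(p - 2)(p + 4) vanishes at p ∈ {-4, 2, 4}; B'(q) = 2q + 8 vanishes at q ∈ {-4}.
Local minima of A (where A''>0): A(-4)=-1792, A(4)=256. Local minima of B: B(-4)=-16.
So the global minimum of U is A(-4) + B(-4) − 3 = -1792 − 16 − 3 = -1811, attained at (-4, -4).

(-4, -4)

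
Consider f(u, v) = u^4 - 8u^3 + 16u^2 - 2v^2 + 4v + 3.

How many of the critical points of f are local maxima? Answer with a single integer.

f separates as a function of u plus a function of v, so ∇f=0 decouples.
∂f/∂u = 4u(u - 4)(u - 2) = 0 at u ∈ {0, 2, 4}; ∂f/∂v = -4(v - 1) = 0 at v ∈ {1}.
The Hessian is diagonal: diag(f_uu, f_vv). Second derivatives: f_uu(0)=32, f_uu(2)=-16, f_uu(4)=32; f_vv(1)=-4.
Local maxima occur where both diagonal entries negative: (2, 1). Count: 1.

1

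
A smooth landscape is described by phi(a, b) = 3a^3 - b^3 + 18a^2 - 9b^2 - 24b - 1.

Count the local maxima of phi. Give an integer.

phi separates as a function of a plus a function of b, so ∇phi=0 decouples.
∂phi/∂a = 9a(a + 4) = 0 at a ∈ {-4, 0}; ∂phi/∂b = -3(b + 2)(b + 4) = 0 at b ∈ {-4, -2}.
The Hessian is diagonal: diag(phi_aa, phi_bb). Second derivatives: phi_aa(-4)=-36, phi_aa(0)=36; phi_bb(-4)=6, phi_bb(-2)=-6.
Local maxima occur where both diagonal entries negative: (-4, -2). Count: 1.

1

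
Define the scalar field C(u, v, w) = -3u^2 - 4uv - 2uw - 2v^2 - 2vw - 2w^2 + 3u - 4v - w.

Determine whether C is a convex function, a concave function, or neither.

C is quadratic, so its Hessian is the constant matrix H = [[-6, -4, -2], [-4, -4, -2], [-2, -2, -4]].
Leading principal minors: -6, 8, -24.
Signs alternate −, +, − ⇒ H ≺ 0 ⇒ concave.

concave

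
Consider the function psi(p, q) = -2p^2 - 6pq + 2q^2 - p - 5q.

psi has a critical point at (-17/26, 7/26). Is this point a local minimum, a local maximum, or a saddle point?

The Hessian of psi is constant: H = [[-4, -6], [-6, 4]].
det(H) = (-4)·4 − (-6)² = -52.
Since det(H) < 0, H is indefinite and the critical point is a saddle point.

saddle point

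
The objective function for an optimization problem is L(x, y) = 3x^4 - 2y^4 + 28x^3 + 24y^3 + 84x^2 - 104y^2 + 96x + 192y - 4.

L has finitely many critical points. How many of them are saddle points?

L separates as a function of x plus a function of y, so ∇L=0 decouples.
∂L/∂x = 12(x + 1)(x + 2)(x + 4) = 0 at x ∈ {-4, -2, -1}; ∂L/∂y = -8(y - 4)(y - 3)(y - 2) = 0 at y ∈ {2, 3, 4}.
The Hessian is diagonal: diag(L_xx, L_yy). Second derivatives: L_xx(-4)=72, L_xx(-2)=-24, L_xx(-1)=36; L_yy(2)=-16, L_yy(3)=8, L_yy(4)=-16.
Saddle points occur where the two diagonal entries have opposite signs: (-4, 2), (-4, 4), (-2, 3), (-1, 2), (-1, 4). Count: 5.

5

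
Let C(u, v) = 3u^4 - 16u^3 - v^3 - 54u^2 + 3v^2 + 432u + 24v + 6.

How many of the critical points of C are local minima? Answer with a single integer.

2

C separates as a function of u plus a function of v, so ∇C=0 decouples.
∂C/∂u = 12(u - 4)(u - 3)(u + 3) = 0 at u ∈ {-3, 3, 4}; ∂C/∂v = -3(v - 4)(v + 2) = 0 at v ∈ {-2, 4}.
The Hessian is diagonal: diag(C_uu, C_vv). Second derivatives: C_uu(-3)=504, C_uu(3)=-72, C_uu(4)=84; C_vv(-2)=18, C_vv(4)=-18.
Local minima occur where both diagonal entries positive: (-3, -2), (4, -2). Count: 2.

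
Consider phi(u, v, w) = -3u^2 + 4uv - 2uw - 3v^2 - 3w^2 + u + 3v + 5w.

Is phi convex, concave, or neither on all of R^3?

concave

phi is quadratic, so its Hessian is the constant matrix H = [[-6, 4, -2], [4, -6, 0], [-2, 0, -6]].
Leading principal minors: -6, 20, -96.
Signs alternate −, +, − ⇒ H ≺ 0 ⇒ concave.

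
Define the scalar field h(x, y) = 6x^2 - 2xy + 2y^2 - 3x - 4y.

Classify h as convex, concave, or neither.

h is quadratic, so its Hessian is the constant matrix H = [[12, -2], [-2, 4]].
det(H) = 44, tr(H) = 16.
det(H) > 0 and tr(H) > 0, so H is positive definite everywhere: convex.

convex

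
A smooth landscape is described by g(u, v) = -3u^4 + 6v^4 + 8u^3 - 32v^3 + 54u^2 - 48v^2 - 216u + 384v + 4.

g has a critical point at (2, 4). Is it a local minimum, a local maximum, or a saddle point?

The mixed partial ∂²g/∂u∂v is 0, so the Hessian at any point is diag(g_uu, g_vv) = diag(12(-3u^2 + 4u + 9), 24(3v^2 - 8v - 4)).
At (2, 4): H = diag(60, 288).
Both eigenvalues are positive, so H is positive definite: a local minimum.

local minimum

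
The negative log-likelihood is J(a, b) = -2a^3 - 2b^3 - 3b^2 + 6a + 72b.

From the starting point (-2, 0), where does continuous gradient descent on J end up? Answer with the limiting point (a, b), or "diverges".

(-1, -4)

J is separable, so gradient descent decouples: a follows -∂J/∂a, b follows -∂J/∂b.
∂J/∂a = -6(a - 1)(a + 1); at a=-2 this is -18, so a increases.
∂J/∂b = -6(b - 3)(b + 4); at b=0 this is 72, so b decreases.
a converges to its nearest critical value -1 (a local min of the a-part); b converges to -4. The iterate converges to (-1, -4).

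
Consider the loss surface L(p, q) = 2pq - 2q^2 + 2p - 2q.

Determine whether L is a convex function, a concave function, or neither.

L is quadratic, so its Hessian is the constant matrix H = [[0, 2], [2, -4]].
det(H) = -4, tr(H) = -4.
det(H) < 0, so H is indefinite: neither convex nor concave.

neither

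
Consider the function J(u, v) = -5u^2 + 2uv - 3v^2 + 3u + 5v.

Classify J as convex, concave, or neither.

concave

J is quadratic, so its Hessian is the constant matrix H = [[-10, 2], [2, -6]].
det(H) = 56, tr(H) = -16.
det(H) > 0 and tr(H) < 0, so H is negative definite everywhere: concave.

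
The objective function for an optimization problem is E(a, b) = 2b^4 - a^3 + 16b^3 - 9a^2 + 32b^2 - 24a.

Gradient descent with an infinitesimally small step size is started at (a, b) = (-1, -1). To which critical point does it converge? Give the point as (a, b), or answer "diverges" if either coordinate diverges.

E is separable, so gradient descent decouples: a follows -∂E/∂a, b follows -∂E/∂b.
∂E/∂a = -3(a + 2)(a + 4); at a=-1 this is -9, so a increases.
∂E/∂b = 8b(b + 2)(b + 4); at b=-1 this is -24, so b increases.
The a-coordinate has no critical point in that direction and runs off to infinity.

diverges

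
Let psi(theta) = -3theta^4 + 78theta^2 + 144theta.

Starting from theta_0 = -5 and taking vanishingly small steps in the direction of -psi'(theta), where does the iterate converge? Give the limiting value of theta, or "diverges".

psi'(theta) = -12(theta - 4)(theta + 1)(theta + 3), so psi'(-5) = 864.
Gradient descent moves in the -psi' direction, i.e. theta is decreasing.
There is no critical point below theta=-5, and psi' keeps the same sign, so the iterate runs off to −∞.

diverges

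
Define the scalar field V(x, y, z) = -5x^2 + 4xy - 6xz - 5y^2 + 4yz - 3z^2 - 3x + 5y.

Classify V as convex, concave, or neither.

V is quadratic, so its Hessian is the constant matrix H = [[-10, 4, -6], [4, -10, 4], [-6, 4, -6]].
Leading principal minors: -10, 84, -176.
Signs alternate −, +, − ⇒ H ≺ 0 ⇒ concave.

concave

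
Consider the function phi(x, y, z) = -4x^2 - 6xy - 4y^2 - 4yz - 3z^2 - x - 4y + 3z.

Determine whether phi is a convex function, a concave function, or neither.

phi is quadratic, so its Hessian is the constant matrix H = [[-8, -6, 0], [-6, -8, -4], [0, -4, -6]].
Leading principal minors: -8, 28, -40.
Signs alternate −, +, − ⇒ H ≺ 0 ⇒ concave.

concave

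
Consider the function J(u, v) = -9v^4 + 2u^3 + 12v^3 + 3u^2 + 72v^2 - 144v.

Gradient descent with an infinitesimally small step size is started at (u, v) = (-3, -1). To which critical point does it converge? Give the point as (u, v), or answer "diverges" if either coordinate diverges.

diverges

J is separable, so gradient descent decouples: u follows -∂J/∂u, v follows -∂J/∂v.
∂J/∂u = 6u(u + 1); at u=-3 this is 36, so u decreases.
∂J/∂v = -36(v - 2)(v - 1)(v + 2); at v=-1 this is -216, so v increases.
The u-coordinate has no critical point in that direction and runs off to infinity.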